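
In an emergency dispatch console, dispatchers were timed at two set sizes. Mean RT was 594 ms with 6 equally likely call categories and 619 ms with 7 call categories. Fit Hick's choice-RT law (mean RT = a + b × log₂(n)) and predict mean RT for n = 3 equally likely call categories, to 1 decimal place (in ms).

Fit slope and intercept:
  b = (619 − 594) / (log₂ 7 − log₂ 6) = 25 / (2.8074 − 2.5850) = 112.414 ms/bit
  a = 594 − 112.414 × 2.5850 = 303.414 ms
Then RT(3) = 303.414 + 112.414 × log₂ 3 = 303.414 + 112.414 × 1.5850 ≈ 481.586 ms.

481.6 ms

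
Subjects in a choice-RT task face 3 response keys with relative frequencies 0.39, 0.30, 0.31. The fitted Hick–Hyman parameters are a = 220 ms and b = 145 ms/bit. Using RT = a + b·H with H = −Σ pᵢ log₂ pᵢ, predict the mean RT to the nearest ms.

448 ms

Entropy contributions −pᵢ log₂ pᵢ: 0.5298, 0.5211, 0.5238; sum H = 1.5747 bits.
RT = a + bH = 220 + 145·1.5747 = 448.33 ms.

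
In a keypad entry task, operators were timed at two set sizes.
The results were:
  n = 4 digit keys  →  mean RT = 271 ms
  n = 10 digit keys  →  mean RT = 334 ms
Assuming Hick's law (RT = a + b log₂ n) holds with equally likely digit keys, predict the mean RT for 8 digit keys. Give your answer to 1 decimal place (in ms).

Fit slope and intercept:
  b = (334 − 271) / (log₂ 10 − log₂ 4) = 63 / (3.3219 − 2) = 47.658 ms/bit
  a = 271 − 47.658 × 2 = 175.685 ms
Then RT(8) = 175.685 + 47.658 × log₂ 8 = 175.685 + 47.658 × 3 ≈ 318.658 ms.

318.7 ms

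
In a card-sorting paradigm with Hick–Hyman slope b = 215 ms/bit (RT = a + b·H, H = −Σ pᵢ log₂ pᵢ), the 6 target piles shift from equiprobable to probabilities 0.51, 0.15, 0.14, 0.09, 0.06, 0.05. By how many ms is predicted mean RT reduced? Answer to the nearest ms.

The RT saving is b·ΔH. Equiprobable H₀ = log₂(6) = 2.5850 bits; with the given probabilities H = 2.0754 bits.
b·(H₀ − H) = 215 × (2.5850 − 2.0754) = 109.56 ms.

110 ms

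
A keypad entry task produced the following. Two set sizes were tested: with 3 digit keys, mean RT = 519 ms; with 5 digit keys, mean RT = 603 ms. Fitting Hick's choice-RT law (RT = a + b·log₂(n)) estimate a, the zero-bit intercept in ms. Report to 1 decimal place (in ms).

338.3 ms

b = (RT₂ − RT₁)/(log₂ n₂ − log₂ n₁) = (603 − 519)/(2.3219 − 1.5850) = 113.981 ms/bit.
Intercept: a = 519 − 113.981·log₂(3) = 338.345 ms.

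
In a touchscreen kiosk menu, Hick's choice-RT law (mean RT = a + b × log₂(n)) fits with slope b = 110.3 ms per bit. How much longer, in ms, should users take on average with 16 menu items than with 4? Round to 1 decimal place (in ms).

Only the slope matters, since a is common to both: ΔRT = b·log₂(n₂/n₁).
log₂(16) − log₂(4) = log₂(16/4) = log₂(4) = 2.
ΔRT = 110.3 × 2.0000 = 220.600 ms.

220.6 ms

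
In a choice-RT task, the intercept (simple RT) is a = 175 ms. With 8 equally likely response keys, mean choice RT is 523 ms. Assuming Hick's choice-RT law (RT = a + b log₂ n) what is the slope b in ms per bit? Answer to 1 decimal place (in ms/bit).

b = (523 − 175) / log₂(8) = 348 / 3 = 116.000 ms/bit.

116.0 ms/bit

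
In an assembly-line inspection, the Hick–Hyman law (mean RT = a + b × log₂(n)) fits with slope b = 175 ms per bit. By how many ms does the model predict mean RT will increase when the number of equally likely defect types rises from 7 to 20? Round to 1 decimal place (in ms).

Only the slope matters, since a is common to both: ΔRT = b·log₂(n₂/n₁).
log₂(20) − log₂(7) = 4.3219 − 2.8074 = 1.5146.
ΔRT = 175 × 1.5146 = 265.050 ms.

265.1 ms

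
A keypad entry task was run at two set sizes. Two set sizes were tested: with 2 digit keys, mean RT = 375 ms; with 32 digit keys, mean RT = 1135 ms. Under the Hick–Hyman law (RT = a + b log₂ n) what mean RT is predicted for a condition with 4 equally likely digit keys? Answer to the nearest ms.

565 ms

RT is linear in log₂ n, so two points fix the line:
  b = (1135 − 375) / (log₂ 32 − log₂ 2) = 760 / (5 − 1) = 190 ms/bit
  a = 375 − 190 × 1 = 185 ms
Then RT(4) = 185 + 190 × log₂ 4 = 185 + 190 × 2 ≈ 565.000 ms.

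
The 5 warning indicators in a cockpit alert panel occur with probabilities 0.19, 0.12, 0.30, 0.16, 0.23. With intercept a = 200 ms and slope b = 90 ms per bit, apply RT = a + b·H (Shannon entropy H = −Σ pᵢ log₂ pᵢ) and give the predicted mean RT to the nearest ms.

403 ms

H = 0.19·log₂(1/0.19) + 0.12·log₂(1/0.12) + 0.30·log₂(1/0.30) + 0.16·log₂(1/0.16) + 0.23·log₂(1/0.23) = 2.2541 bits.
RT = 200 + 90 × 2.2541 = 402.87 ms.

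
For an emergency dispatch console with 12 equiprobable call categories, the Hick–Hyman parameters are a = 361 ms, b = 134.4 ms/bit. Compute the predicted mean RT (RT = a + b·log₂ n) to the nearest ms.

843 ms

log₂(12) = 3.5850 bits, so RT = 361 + 134.4 × 3.5850 ≈ 842.819 ms.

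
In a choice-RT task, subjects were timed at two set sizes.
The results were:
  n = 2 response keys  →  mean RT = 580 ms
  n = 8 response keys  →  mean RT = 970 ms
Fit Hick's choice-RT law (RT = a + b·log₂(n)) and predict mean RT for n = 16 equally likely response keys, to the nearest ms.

1165 ms

Solve the two-equation system in a and b:
  b = (970 − 580) / (log₂ 8 − log₂ 2) = 390 / (3 − 1) = 195 ms/bit
  a = 580 − 195 × 1 = 385 ms
Then RT(16) = 385 + 195 × log₂ 16 = 385 + 195 × 4 ≈ 1165.000 ms.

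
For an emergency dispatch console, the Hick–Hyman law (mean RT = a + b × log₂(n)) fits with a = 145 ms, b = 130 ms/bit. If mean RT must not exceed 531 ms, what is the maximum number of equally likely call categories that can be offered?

130·log₂ n ≤ 531 − 145 = 386, giving log₂ n ≤ 2.9692 and n ≤ 7.831. The largest whole number is 7.

7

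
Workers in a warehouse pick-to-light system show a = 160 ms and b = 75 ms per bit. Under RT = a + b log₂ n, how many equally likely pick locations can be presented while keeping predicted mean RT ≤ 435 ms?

75·log₂ n ≤ 435 − 160 = 275, giving log₂ n ≤ 3.6667 and n ≤ 12.699. The largest whole number is 12.

12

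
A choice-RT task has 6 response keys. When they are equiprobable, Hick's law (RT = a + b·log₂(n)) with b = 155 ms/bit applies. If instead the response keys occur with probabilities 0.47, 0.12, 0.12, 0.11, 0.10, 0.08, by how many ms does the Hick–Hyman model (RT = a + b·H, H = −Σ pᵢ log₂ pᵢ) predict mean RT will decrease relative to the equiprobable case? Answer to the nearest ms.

The RT saving is b·ΔH. Equiprobable H₀ = log₂(6) = 2.5850 bits; with the given probabilities H = 2.2201 bits.
b·(H₀ − H) = 155 × (2.5850 − 2.2201) = 56.56 ms.

57 ms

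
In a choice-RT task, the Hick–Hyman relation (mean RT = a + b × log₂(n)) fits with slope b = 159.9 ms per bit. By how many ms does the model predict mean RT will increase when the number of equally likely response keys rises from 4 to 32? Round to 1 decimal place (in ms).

479.7 ms

The intercept a cancels: ΔRT = b·(log₂ n₂ − log₂ n₁) = b·log₂(n₂/n₁).
log₂(32) − log₂(4) = log₂(32/4) = log₂(8) = 3.
ΔRT = 159.9 × 3.0000 = 479.700 ms.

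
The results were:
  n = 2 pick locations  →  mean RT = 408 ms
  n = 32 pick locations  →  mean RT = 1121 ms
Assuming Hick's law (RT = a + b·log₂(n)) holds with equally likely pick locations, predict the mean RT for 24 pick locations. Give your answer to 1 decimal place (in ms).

1047.0 ms

Fit slope and intercept:
  b = (1121 − 408) / (log₂ 32 − log₂ 2) = 713 / (5 − 1) = 178.250 ms/bit
  a = 408 − 178.250 × 1 = 229.750 ms
Then RT(24) = 229.750 + 178.250 × log₂ 24 = 229.750 + 178.250 × 4.5850 ≈ 1047.020 ms.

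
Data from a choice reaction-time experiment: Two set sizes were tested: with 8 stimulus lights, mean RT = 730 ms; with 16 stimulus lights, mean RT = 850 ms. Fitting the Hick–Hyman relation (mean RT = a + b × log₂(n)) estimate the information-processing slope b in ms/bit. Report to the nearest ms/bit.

120 ms/bit

Slope: b = (850 − 730) / (log₂ 16 − log₂ 8) = 120/1.0000 = 120 ms/bit.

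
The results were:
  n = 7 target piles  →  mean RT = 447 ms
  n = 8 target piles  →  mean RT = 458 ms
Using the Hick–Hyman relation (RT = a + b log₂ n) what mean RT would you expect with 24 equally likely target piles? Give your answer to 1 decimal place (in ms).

With log₂ n on the abscissa the relation is linear; from the two conditions:
  b = (458 − 447) / (log₂ 8 − log₂ 7) = 11 / (3 − 2.8074) = 57.100 ms/bit
  a = 447 − 57.100 × 2.8074 = 286.701 ms
Then RT(24) = 286.701 + 57.100 × log₂ 24 = 286.701 + 57.100 × 4.5850 ≈ 548.501 ms.

548.5 ms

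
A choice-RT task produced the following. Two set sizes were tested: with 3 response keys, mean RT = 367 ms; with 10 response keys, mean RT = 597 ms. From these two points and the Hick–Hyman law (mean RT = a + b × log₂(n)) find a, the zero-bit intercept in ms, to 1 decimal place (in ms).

157.1 ms

The slope on a log₂ axis is (597 − 367) / (3.3219 − 1.5850) = 132.415 ms/bit.
a = RT₁ − b·log₂ n₁ = 367 − 132.415 × 1.5850 = 157.127 ms.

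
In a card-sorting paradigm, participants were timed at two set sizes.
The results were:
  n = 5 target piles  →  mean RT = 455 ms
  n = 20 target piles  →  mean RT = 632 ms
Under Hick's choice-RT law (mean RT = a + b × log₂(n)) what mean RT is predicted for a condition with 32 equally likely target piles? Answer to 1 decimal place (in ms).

Fit slope and intercept:
  b = (632 − 455) / (log₂ 20 − log₂ 5) = 177 / (4.3219 − 2.3219) = 88.500 ms/bit
  a = 455 − 88.500 × 2.3219 = 249.509 ms
Then RT(32) = 249.509 + 88.500 × log₂ 32 = 249.509 + 88.500 × 5 ≈ 692.009 ms.

692.0 ms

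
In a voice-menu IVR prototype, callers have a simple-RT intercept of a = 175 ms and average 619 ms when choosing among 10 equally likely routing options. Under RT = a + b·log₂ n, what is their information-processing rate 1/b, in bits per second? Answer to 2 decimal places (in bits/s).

7.48 bits/s

Choice component = 619 − 175 = 444 ms over log₂(10) = 3.3219 bits.
b = 444 / 3.3219 = 133.657 ms/bit, so 1/b = 7.482 bits/s.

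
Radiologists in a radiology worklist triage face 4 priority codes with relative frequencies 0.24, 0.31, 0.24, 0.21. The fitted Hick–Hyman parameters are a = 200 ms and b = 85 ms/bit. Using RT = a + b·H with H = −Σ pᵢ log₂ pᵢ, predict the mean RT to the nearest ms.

H = 0.24·log₂(1/0.24) + 0.31·log₂(1/0.31) + 0.24·log₂(1/0.24) + 0.21·log₂(1/0.21) = 1.9849 bits.
RT = 200 + 85 × 1.9849 = 368.72 ms.

369 ms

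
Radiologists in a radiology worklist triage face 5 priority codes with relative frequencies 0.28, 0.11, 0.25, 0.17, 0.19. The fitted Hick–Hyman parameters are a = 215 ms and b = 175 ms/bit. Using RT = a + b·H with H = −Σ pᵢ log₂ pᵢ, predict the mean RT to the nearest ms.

610 ms

H = 0.28·log₂(1/0.28) + 0.11·log₂(1/0.11) + 0.25·log₂(1/0.25) + 0.17·log₂(1/0.17) + 0.19·log₂(1/0.19) = 2.2543 bits.
RT = 215 + 175 × 2.2543 = 609.51 ms.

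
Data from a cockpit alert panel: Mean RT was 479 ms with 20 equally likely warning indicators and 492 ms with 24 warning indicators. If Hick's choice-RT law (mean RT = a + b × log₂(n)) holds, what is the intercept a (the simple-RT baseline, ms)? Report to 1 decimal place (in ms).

Slope: b = (492 − 479) / (log₂ 24 − log₂ 20) = 13/0.2630 = 49.423 ms/bit.
a = RT₁ − b·log₂ n₁ = 479 − 49.423 × 4.3219 = 265.397 ms.

265.4 ms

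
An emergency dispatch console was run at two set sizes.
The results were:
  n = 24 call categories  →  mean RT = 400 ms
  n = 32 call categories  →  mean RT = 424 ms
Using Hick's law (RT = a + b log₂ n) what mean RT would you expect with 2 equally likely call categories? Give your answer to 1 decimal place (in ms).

192.7 ms

With log₂ n on the abscissa the relation is linear; from the two conditions:
  b = (424 − 400) / (log₂ 32 − log₂ 24) = 24 / (5 − 4.5850) = 57.826 ms/bit
  a = 400 − 57.826 × 4.5850 = 134.869 ms
Then RT(2) = 134.869 + 57.826 × log₂ 2 = 134.869 + 57.826 × 1 ≈ 192.696 ms.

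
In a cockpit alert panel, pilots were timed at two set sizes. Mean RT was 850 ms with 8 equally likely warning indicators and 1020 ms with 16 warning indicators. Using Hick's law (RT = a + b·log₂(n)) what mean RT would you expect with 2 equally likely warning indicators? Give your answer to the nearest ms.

With log₂ n on the abscissa the relation is linear; from the two conditions:
  b = (1020 − 850) / (log₂ 16 − log₂ 8) = 170 / (4 − 3) = 170 ms/bit
  a = 850 − 170 × 3 = 340 ms
Then RT(2) = 340 + 170 × log₂ 2 = 340 + 170 × 1 ≈ 510.000 ms.

510 ms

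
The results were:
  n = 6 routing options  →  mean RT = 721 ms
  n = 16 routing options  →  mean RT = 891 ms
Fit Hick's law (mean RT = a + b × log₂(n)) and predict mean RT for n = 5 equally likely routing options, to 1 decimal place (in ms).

689.4 ms

With log₂ n on the abscissa the relation is linear; from the two conditions:
  b = (891 − 721) / (log₂ 16 − log₂ 6) = 170 / (4 − 2.5850) = 120.138 ms/bit
  a = 721 − 120.138 × 2.5850 = 410.447 ms
Then RT(5) = 410.447 + 120.138 × log₂ 5 = 410.447 + 120.138 × 2.3219 ≈ 689.400 ms.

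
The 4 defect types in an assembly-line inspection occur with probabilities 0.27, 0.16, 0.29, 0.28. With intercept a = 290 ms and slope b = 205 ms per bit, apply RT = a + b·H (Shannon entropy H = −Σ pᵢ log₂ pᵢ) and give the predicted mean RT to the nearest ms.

693 ms

H = 0.27·log₂(1/0.27) + 0.16·log₂(1/0.16) + 0.29·log₂(1/0.29) + 0.28·log₂(1/0.28) = 1.9652 bits.
RT = 290 + 205 × 1.9652 = 692.86 ms.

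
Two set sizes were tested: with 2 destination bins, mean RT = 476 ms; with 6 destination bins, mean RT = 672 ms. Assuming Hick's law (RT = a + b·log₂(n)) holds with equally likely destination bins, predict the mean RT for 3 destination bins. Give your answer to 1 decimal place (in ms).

548.3 ms

Fit slope and intercept:
  b = (672 − 476) / (log₂ 6 − log₂ 2) = 196 / (2.5850 − 1) = 123.662 ms/bit
  a = 476 − 123.662 × 1 = 352.338 ms
Then RT(3) = 352.338 + 123.662 × log₂ 3 = 352.338 + 123.662 × 1.5850 ≈ 548.338 ms.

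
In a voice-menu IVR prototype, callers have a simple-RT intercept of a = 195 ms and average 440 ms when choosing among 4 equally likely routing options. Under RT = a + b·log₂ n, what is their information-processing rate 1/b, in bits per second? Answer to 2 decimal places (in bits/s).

8.16 bits/s

Choice component = 440 − 195 = 245 ms over log₂(4) = 2 bits.
b = 245 / 2 = 122.500 ms/bit, so 1/b = 8.163 bits/s.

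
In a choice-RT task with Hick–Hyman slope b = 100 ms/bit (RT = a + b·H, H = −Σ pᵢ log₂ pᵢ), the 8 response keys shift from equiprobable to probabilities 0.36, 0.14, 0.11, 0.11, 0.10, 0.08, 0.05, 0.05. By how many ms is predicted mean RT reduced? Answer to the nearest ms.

The RT saving is b·ΔH. Equiprobable H₀ = log₂(8) = 3.0000 bits; with the given probabilities H = 2.6842 bits.
b·(H₀ − H) = 100 × (3.0000 − 2.6842) = 31.58 ms.

32 ms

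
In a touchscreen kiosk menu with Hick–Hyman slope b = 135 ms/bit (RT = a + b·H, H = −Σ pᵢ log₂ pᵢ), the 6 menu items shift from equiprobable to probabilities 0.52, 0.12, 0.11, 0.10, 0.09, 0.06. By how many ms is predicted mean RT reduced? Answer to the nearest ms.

The RT saving is b·ΔH. Equiprobable H₀ = log₂(6) = 2.5850 bits; with the given probabilities H = 2.0963 bits.
b·(H₀ − H) = 135 × (2.5850 − 2.0963) = 65.97 ms.

66 ms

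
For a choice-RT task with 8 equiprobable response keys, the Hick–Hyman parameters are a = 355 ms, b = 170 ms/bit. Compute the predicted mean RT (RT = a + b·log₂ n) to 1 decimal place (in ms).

865.0 ms

log₂(8) = 3 bits, so RT = 355 + 170 × 3 ≈ 865.000 ms.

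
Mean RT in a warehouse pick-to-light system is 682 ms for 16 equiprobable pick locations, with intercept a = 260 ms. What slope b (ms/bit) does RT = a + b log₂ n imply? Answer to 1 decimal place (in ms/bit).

105.5 ms/bit

log₂(16) = 4 bits.
b = (RT − a)/log₂ n = (682 − 260) / 4 = 105.500 ms/bit.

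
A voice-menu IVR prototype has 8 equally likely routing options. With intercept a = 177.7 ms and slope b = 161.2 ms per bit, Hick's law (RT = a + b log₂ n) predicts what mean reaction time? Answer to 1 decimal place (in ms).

661.3 ms

log₂(8) = 3 bits, so RT = 177.7 + 161.2 × 3 ≈ 661.300 ms.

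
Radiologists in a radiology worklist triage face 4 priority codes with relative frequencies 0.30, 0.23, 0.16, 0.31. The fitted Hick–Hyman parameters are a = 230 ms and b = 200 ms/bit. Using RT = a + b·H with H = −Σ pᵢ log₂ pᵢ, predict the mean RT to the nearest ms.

621 ms

Entropy contributions −pᵢ log₂ pᵢ: 0.5211, 0.4877, 0.4230, 0.5238; sum H = 1.9556 bits.
RT = a + bH = 230 + 200·1.9556 = 621.11 ms.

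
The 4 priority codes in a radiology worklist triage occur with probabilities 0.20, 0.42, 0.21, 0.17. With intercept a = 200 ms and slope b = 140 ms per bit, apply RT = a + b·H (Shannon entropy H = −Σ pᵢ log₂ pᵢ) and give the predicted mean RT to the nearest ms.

Entropy contributions −pᵢ log₂ pᵢ: 0.4644, 0.5256, 0.4728, 0.4346; sum H = 1.8974 bits.
RT = a + bH = 200 + 140·1.8974 = 465.64 ms.

466 ms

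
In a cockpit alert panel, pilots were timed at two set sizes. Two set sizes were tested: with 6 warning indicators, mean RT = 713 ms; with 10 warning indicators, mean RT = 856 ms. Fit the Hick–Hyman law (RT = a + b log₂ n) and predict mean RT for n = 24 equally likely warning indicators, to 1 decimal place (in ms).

With log₂ n on the abscissa the relation is linear; from the two conditions:
  b = (856 − 713) / (log₂ 10 − log₂ 6) = 143 / (3.3219 − 2.5850) = 194.039 ms/bit
  a = 713 − 194.039 × 2.5850 = 211.417 ms
Then RT(24) = 211.417 + 194.039 × log₂ 24 = 211.417 + 194.039 × 4.5850 ≈ 1101.078 ms.

1101.1 ms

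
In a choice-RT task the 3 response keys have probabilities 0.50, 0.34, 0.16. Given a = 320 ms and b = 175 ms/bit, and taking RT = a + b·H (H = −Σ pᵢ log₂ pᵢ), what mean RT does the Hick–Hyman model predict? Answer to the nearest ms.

Entropy contributions −pᵢ log₂ pᵢ: 0.5000, 0.5292, 0.4230; sum H = 1.4522 bits.
RT = a + bH = 320 + 175·1.4522 = 574.13 ms.

574 ms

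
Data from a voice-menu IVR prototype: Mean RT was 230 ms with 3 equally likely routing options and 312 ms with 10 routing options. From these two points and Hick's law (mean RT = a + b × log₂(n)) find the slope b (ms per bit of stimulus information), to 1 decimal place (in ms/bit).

47.2 ms/bit

b = (RT₂ − RT₁)/(log₂ n₂ − log₂ n₁) = (312 − 230)/(3.3219 − 1.5850) = 47.209 ms/bit.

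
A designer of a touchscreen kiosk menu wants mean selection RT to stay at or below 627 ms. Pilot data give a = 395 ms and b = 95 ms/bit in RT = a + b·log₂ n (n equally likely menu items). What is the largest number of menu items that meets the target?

Set 395 + 95·log₂ n ≤ 627 → log₂ n ≤ (627 − 395)/95 = 2.4421.
So n ≤ 2^2.4421 = 5.434; the largest integer n is 5.

5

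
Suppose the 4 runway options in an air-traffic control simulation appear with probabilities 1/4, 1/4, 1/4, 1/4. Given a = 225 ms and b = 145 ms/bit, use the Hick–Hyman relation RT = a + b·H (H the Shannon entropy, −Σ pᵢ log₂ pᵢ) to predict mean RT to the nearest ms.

515 ms

Each term −pᵢ log₂ pᵢ: 0.25·2 + 0.25·2 + 0.25·2 + 0.25·2; summed, H = 2.000 bits.
Mean RT = a + bH = 225 + 145·2.000 = 515.00 ms.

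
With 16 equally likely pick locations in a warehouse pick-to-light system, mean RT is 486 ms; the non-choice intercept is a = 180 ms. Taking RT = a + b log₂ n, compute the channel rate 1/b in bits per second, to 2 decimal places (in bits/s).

b = (486 − 180)/log₂ 16 = 306/4 = 76.500 ms per bit = 0.07650 s/bit; the reciprocal is 13.072 bits/s.

13.07 bits/s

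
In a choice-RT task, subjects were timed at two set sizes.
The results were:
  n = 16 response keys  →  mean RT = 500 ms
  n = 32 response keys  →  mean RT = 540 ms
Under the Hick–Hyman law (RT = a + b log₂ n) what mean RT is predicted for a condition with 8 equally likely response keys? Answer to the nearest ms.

With log₂ n on the abscissa the relation is linear; from the two conditions:
  b = (540 − 500) / (log₂ 32 − log₂ 16) = 40 / (5 − 4) = 40 ms/bit
  a = 500 − 40 × 4 = 340 ms
Then RT(8) = 340 + 40 × log₂ 8 = 340 + 40 × 3 ≈ 460.000 ms.

460 ms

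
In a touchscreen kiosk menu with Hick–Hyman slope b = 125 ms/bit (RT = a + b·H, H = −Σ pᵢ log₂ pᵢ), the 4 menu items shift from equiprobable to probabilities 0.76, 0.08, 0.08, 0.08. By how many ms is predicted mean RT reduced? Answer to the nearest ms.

The RT saving is b·ΔH. Equiprobable H₀ = log₂(4) = 2.0000 bits; with the given probabilities H = 1.1754 bits.
b·(H₀ − H) = 125 × (2.0000 − 1.1754) = 103.07 ms.

103 ms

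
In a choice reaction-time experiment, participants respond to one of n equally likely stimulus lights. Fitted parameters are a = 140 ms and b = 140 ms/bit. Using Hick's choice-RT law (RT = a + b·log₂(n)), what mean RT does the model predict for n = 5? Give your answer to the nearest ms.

log₂(5) = 2.3219 bits, so RT = 140 + 140 × 2.3219 ≈ 465.070 ms.

465 ms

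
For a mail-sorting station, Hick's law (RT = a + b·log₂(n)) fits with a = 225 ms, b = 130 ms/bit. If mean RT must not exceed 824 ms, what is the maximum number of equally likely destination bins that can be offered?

Information budget: (824 − 225)/130 = 4.6077 bits, so n ≤ 2^4.6077 = 24.381 → at most 24.

24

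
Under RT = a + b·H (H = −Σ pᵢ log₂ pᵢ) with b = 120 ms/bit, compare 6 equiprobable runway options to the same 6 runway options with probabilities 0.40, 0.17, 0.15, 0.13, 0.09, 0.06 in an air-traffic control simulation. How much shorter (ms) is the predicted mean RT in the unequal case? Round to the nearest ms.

33 ms

The RT saving is b·ΔH. Equiprobable H₀ = log₂(6) = 2.5850 bits; with the given probabilities H = 2.3127 bits.
b·(H₀ − H) = 120 × (2.5850 − 2.3127) = 32.67 ms.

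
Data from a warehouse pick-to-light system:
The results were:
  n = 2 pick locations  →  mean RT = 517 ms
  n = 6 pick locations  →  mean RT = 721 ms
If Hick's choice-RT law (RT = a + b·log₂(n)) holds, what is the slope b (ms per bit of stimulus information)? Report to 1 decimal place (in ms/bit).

b = (RT₂ − RT₁)/(log₂ n₂ − log₂ n₁) = (721 − 517)/(2.5850 − 1) = 128.710 ms/bit.

128.7 ms/bit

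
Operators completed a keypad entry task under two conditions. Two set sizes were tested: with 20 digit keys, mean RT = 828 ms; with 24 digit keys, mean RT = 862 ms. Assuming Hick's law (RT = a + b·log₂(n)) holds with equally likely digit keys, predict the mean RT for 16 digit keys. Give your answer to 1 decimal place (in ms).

786.4 ms

RT is linear in log₂ n, so two points fix the line:
  b = (862 − 828) / (log₂ 24 − log₂ 20) = 34 / (4.5850 − 4.3219) = 129.261 ms/bit
  a = 828 − 129.261 × 4.3219 = 269.345 ms
Then RT(16) = 269.345 + 129.261 × log₂ 16 = 269.345 + 129.261 × 4 ≈ 786.387 ms.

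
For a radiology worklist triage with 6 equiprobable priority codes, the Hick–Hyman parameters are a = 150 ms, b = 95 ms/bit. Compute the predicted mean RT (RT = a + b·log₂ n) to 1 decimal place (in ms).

395.6 ms

log₂(6) = 2.5850 bits, so RT = 150 + 95 × 2.5850 ≈ 395.571 ms.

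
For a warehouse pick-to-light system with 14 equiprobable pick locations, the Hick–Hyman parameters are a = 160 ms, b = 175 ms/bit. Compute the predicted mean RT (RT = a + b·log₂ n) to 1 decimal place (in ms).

log₂(14) = 3.8074 bits, so RT = 160 + 175 × 3.8074 ≈ 826.287 ms.

826.3 ms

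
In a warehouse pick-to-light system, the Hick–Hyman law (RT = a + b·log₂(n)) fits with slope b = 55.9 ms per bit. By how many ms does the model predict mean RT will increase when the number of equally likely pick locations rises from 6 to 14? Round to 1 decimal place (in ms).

68.3 ms

The intercept a cancels: ΔRT = b·(log₂ n₂ − log₂ n₁) = b·log₂(n₂/n₁).
log₂(14) − log₂(6) = 3.8074 − 2.5850 = 1.2224.
ΔRT = 55.9 × 1.2224 = 68.332 ms.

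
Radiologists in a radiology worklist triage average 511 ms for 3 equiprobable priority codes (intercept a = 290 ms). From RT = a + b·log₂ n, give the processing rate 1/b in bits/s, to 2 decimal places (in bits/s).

7.17 bits/s

b = (511 − 290)/log₂ 3 = 221/1.5850 = 139.435 ms per bit = 0.13944 s/bit; the reciprocal is 7.172 bits/s.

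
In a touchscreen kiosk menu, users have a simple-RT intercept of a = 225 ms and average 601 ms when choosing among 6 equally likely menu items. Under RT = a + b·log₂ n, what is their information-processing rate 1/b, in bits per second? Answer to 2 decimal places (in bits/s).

b = (601 − 225)/log₂ 6 = 376/2.5850 = 145.457 ms per bit = 0.14546 s/bit; the reciprocal is 6.875 bits/s.

6.87 bits/s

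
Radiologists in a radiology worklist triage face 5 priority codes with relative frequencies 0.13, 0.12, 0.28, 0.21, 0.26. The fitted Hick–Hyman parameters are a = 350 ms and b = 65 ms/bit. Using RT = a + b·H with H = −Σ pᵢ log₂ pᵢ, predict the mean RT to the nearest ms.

496 ms

Entropy contributions −pᵢ log₂ pᵢ: 0.3826, 0.3671, 0.5142, 0.4728, 0.5053; sum H = 2.2420 bits.
RT = a + bH = 350 + 65·2.2420 = 495.73 ms.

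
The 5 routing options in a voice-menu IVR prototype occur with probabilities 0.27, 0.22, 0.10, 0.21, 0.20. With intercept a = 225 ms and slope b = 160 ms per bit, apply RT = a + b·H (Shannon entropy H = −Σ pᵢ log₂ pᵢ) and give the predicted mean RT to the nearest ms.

H = 0.27·log₂(1/0.27) + 0.22·log₂(1/0.22) + 0.10·log₂(1/0.10) + 0.21·log₂(1/0.21) + 0.20·log₂(1/0.20) = 2.2600 bits.
RT = 225 + 160 × 2.2600 = 586.60 ms.

587 ms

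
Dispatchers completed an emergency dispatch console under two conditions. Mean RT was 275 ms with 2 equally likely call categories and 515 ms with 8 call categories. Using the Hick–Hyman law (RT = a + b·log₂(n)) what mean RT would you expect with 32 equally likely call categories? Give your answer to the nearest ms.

755 ms

With log₂ n on the abscissa the relation is linear; from the two conditions:
  b = (515 − 275) / (log₂ 8 − log₂ 2) = 240 / (3 − 1) = 120 ms/bit
  a = 275 − 120 × 1 = 155 ms
Then RT(32) = 155 + 120 × log₂ 32 = 155 + 120 × 5 ≈ 755.000 ms.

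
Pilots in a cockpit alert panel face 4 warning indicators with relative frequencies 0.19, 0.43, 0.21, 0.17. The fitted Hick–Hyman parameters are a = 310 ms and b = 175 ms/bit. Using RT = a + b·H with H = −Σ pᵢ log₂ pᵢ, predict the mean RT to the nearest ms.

640 ms

H = 0.19·log₂(1/0.19) + 0.43·log₂(1/0.43) + 0.21·log₂(1/0.21) + 0.17·log₂(1/0.17) = 1.8862 bits.
RT = 310 + 175 × 1.8862 = 640.09 ms.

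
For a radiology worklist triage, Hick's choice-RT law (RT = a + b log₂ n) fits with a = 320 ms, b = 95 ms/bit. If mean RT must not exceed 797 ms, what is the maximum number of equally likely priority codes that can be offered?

95·log₂ n ≤ 797 − 320 = 477, giving log₂ n ≤ 5.0211 and n ≤ 32.470. The largest whole number is 32.

32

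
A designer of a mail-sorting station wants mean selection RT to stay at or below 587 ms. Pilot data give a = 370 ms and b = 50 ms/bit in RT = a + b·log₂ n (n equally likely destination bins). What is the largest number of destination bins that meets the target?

20

50·log₂ n ≤ 587 − 370 = 217, giving log₂ n ≤ 4.3400 and n ≤ 20.252. The largest whole number is 20.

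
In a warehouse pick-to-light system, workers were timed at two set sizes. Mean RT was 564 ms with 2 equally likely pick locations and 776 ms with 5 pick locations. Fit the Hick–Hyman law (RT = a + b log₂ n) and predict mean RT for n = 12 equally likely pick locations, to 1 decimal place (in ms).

Solve the two-equation system in a and b:
  b = (776 − 564) / (log₂ 5 − log₂ 2) = 212 / (2.3219 − 1) = 160.372 ms/bit
  a = 564 − 160.372 × 1 = 403.628 ms
Then RT(12) = 403.628 + 160.372 × log₂ 12 = 403.628 + 160.372 × 3.5850 ≈ 978.555 ms.

978.6 ms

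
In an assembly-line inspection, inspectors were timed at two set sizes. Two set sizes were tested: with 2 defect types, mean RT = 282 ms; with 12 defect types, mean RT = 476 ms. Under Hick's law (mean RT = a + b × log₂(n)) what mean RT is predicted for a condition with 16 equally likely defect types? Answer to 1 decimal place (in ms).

Solve the two-equation system in a and b:
  b = (476 − 282) / (log₂ 12 − log₂ 2) = 194 / (3.5850 − 1) = 75.049 ms/bit
  a = 282 − 75.049 × 1 = 206.951 ms
Then RT(16) = 206.951 + 75.049 × log₂ 16 = 206.951 + 75.049 × 4 ≈ 507.148 ms.

507.1 ms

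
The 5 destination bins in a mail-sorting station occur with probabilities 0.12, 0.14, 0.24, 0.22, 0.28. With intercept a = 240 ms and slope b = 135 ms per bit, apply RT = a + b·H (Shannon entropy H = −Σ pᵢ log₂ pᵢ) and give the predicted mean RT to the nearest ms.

544 ms

H = 0.12·log₂(1/0.12) + 0.14·log₂(1/0.14) + 0.24·log₂(1/0.24) + 0.22·log₂(1/0.22) + 0.28·log₂(1/0.28) = 2.2531 bits.
RT = 240 + 135 × 2.2531 = 544.17 ms.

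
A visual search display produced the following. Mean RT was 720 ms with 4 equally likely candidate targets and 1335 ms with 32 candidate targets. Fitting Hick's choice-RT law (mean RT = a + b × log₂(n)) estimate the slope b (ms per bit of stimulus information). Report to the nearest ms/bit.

205 ms/bit

b = (RT₂ − RT₁)/(log₂ n₂ − log₂ n₁) = (1335 − 720)/(5 − 2) = 205 ms/bit.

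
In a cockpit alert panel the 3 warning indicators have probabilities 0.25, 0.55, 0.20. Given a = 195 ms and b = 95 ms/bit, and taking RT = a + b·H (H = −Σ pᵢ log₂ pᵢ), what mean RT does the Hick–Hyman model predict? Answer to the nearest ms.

332 ms

Entropy contributions −pᵢ log₂ pᵢ: 0.5000, 0.4744, 0.4644; sum H = 1.4388 bits.
RT = a + bH = 195 + 95·1.4388 = 331.68 ms.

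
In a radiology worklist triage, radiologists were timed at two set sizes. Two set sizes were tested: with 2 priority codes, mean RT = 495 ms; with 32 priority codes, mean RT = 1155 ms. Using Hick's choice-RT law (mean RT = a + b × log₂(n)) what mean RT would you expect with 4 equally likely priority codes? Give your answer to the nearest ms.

660 ms

RT is linear in log₂ n, so two points fix the line:
  b = (1155 − 495) / (log₂ 32 − log₂ 2) = 660 / (5 − 1) = 165 ms/bit
  a = 495 − 165 × 1 = 330 ms
Then RT(4) = 330 + 165 × log₂ 4 = 330 + 165 × 2 ≈ 660.000 ms.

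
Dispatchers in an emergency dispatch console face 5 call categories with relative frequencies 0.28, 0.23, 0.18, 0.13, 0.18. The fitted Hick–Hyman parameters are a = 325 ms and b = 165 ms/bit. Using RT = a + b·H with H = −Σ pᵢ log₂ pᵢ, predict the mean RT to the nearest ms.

Entropy contributions −pᵢ log₂ pᵢ: 0.5142, 0.4877, 0.4453, 0.3826, 0.4453; sum H = 2.2751 bits.
RT = a + bH = 325 + 165·2.2751 = 700.40 ms.

700 ms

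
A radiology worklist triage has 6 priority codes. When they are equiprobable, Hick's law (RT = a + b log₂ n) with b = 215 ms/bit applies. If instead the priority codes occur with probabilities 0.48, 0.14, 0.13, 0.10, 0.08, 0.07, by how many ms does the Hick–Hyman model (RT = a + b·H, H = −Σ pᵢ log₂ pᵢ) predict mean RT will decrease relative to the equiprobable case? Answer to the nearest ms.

87 ms

The RT saving is b·ΔH. Equiprobable H₀ = log₂(6) = 2.5850 bits; with the given probabilities H = 2.1803 bits.
b·(H₀ − H) = 215 × (2.5850 − 2.1803) = 87.01 ms.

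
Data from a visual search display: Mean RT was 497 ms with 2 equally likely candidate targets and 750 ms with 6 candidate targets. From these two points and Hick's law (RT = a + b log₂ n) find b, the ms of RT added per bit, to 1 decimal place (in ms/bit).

The slope on a log₂ axis is (750 − 497) / (2.5850 − 1) = 159.625 ms/bit.

159.6 ms/bit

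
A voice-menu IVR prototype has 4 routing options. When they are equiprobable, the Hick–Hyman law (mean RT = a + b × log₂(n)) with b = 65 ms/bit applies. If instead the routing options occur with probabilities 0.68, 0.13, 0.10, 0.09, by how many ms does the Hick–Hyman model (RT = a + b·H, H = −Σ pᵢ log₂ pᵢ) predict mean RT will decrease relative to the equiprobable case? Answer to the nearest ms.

39 ms

Equiprobable entropy H₀ = log₂ 4 = 2.0000 bits.
Skewed entropy H = −Σ pᵢ log₂ pᵢ = 1.4058 bits.
ΔRT = b·(H₀ − H) = 65 × 0.5942 = 38.62 ms.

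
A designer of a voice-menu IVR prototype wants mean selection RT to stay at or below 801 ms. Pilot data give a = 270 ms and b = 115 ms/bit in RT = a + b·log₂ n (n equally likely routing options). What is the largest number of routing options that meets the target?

Set 270 + 115·log₂ n ≤ 801 → log₂ n ≤ (801 − 270)/115 = 4.6174.
So n ≤ 2^4.6174 = 24.546; the largest integer n is 24.

24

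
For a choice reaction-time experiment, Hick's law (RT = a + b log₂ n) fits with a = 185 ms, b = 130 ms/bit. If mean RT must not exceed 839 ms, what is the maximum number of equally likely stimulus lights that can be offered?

130·log₂ n ≤ 839 − 185 = 654, giving log₂ n ≤ 5.0308 and n ≤ 32.690. The largest whole number is 32.

32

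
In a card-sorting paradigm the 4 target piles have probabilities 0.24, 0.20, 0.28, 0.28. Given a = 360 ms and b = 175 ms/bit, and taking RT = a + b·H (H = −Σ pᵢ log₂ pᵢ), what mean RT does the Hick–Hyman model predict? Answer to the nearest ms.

Entropy contributions −pᵢ log₂ pᵢ: 0.4941, 0.4644, 0.5142, 0.5142; sum H = 1.9870 bits.
RT = a + bH = 360 + 175·1.9870 = 707.72 ms.

708 ms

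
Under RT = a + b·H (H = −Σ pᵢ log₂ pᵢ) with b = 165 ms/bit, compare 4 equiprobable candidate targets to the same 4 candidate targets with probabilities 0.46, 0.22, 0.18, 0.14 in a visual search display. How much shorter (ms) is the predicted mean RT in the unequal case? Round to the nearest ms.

The RT saving is b·ΔH. Equiprobable H₀ = log₂(4) = 2.0000 bits; with the given probabilities H = 1.8383 bits.
b·(H₀ − H) = 165 × (2.0000 − 1.8383) = 26.68 ms.

27 ms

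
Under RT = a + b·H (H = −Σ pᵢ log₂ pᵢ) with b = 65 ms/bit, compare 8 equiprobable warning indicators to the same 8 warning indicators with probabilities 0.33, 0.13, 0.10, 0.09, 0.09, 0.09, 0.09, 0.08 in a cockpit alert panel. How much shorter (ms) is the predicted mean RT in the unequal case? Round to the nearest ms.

14 ms

The RT saving is b·ΔH. Equiprobable H₀ = log₂(8) = 3.0000 bits; with the given probabilities H = 2.7848 bits.
b·(H₀ − H) = 65 × (3.0000 − 2.7848) = 13.99 ms.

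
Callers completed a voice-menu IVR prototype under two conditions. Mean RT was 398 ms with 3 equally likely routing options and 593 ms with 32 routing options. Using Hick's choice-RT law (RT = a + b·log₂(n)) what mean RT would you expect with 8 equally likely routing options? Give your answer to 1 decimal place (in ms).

RT is linear in log₂ n, so two points fix the line:
  b = (593 − 398) / (log₂ 32 − log₂ 3) = 195 / (5 − 1.5850) = 57.100 ms/bit
  a = 398 − 57.100 × 1.5850 = 307.498 ms
Then RT(8) = 307.498 + 57.100 × log₂ 8 = 307.498 + 57.100 × 3 ≈ 478.799 ms.

478.8 ms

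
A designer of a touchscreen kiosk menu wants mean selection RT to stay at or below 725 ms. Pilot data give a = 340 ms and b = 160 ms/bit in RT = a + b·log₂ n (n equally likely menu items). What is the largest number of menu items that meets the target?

Information budget: (725 − 340)/160 = 2.4062 bits, so n ≤ 2^2.4062 = 5.301 → at most 5.

5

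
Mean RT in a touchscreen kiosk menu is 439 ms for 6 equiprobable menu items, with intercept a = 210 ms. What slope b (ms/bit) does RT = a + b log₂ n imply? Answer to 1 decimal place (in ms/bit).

6 alternatives carry log₂ 6 = 2.5850 bits; the choice cost is 439 − 210 = 229 ms, so b = 229/2.5850 = 88.589 ms/bit.

88.6 ms/bit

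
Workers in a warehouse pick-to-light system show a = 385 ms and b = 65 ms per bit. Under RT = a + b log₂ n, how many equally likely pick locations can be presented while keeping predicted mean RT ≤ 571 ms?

7

Information budget: (571 − 385)/65 = 2.8615 bits, so n ≤ 2^2.8615 = 7.268 → at most 7.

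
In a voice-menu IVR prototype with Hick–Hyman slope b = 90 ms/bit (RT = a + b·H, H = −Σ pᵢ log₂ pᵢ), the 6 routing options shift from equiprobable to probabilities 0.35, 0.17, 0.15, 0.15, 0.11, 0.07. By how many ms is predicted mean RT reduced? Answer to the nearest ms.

Equiprobable entropy H₀ = log₂ 6 = 2.5850 bits.
Skewed entropy H = −Σ pᵢ log₂ pᵢ = 2.4046 bits.
ΔRT = b·(H₀ − H) = 90 × 0.1803 = 16.23 ms.

16 ms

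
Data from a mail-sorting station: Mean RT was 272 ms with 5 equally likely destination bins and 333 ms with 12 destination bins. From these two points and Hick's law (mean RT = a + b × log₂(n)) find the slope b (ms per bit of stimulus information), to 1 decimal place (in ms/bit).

48.3 ms/bit

The slope on a log₂ axis is (333 − 272) / (3.5850 − 2.3219) = 48.296 ms/bit.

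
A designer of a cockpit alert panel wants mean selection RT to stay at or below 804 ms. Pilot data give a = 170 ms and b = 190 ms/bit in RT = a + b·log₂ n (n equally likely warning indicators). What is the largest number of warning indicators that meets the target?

10

190·log₂ n ≤ 804 − 170 = 634, giving log₂ n ≤ 3.3368 and n ≤ 10.104. The largest whole number is 10.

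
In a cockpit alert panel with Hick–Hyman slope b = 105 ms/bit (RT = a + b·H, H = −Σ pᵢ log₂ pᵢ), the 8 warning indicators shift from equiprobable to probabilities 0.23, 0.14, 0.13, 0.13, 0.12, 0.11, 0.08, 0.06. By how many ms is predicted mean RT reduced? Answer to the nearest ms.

10 ms

The RT saving is b·ΔH. Equiprobable H₀ = log₂(8) = 3.0000 bits; with the given probabilities H = 2.9025 bits.
b·(H₀ − H) = 105 × (3.0000 − 2.9025) = 10.24 ms.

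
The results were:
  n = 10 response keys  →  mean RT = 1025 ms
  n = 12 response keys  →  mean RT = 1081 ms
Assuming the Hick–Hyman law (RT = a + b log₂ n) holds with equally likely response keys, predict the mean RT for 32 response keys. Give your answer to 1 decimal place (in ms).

Fit slope and intercept:
  b = (1081 − 1025) / (log₂ 12 − log₂ 10) = 56 / (3.5850 − 3.3219) = 212.900 ms/bit
  a = 1025 − 212.900 × 3.3219 = 317.762 ms
Then RT(32) = 317.762 + 212.900 × log₂ 32 = 317.762 + 212.900 × 5 ≈ 1382.261 ms.

1382.3 ms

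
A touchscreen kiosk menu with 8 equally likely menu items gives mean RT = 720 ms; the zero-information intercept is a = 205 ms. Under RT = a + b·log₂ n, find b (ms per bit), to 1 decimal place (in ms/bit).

171.7 ms/bit

log₂(8) = 3 bits.
b = (RT − a)/log₂ n = (720 − 205) / 3 = 171.667 ms/bit.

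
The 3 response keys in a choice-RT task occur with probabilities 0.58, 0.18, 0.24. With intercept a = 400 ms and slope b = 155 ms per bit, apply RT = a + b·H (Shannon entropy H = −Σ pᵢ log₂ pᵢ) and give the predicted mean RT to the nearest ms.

H = 0.58·log₂(1/0.58) + 0.18·log₂(1/0.18) + 0.24·log₂(1/0.24) = 1.3952 bits.
RT = 400 + 155 × 1.3952 = 616.26 ms.

616 ms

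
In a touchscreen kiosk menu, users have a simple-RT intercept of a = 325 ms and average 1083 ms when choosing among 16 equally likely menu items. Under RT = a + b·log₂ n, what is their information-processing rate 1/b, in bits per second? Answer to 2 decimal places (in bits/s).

5.28 bits/s

b = (1083 − 325)/log₂ 16 = 758/4 = 189.500 ms per bit = 0.18950 s/bit; the reciprocal is 5.277 bits/s.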